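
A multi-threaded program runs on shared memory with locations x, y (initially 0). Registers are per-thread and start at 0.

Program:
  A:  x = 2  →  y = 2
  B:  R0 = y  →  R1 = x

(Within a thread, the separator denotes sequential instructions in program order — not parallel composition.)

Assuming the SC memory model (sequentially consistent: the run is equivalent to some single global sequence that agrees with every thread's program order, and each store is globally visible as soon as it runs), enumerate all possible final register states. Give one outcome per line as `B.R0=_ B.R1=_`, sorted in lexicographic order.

outcome vector order: (B.R0,B.R1)
|SC outcomes| = 3

B.R0=0 B.R1=0
B.R0=0 B.R1=2
B.R0=2 B.R1=2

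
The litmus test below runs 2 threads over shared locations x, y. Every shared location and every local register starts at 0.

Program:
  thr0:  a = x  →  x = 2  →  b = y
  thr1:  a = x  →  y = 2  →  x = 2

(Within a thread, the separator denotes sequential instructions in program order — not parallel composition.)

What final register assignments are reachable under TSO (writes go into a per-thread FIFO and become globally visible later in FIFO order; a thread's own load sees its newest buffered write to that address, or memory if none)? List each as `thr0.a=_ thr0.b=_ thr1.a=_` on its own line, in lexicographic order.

outcome vector order: (thr0.a,thr0.b,thr1.a)
|TSO outcomes| = 5

thr0.a=0 thr0.b=0 thr1.a=0
thr0.a=0 thr0.b=0 thr1.a=2
thr0.a=0 thr0.b=2 thr1.a=0
thr0.a=0 thr0.b=2 thr1.a=2
thr0.a=2 thr0.b=2 thr1.a=0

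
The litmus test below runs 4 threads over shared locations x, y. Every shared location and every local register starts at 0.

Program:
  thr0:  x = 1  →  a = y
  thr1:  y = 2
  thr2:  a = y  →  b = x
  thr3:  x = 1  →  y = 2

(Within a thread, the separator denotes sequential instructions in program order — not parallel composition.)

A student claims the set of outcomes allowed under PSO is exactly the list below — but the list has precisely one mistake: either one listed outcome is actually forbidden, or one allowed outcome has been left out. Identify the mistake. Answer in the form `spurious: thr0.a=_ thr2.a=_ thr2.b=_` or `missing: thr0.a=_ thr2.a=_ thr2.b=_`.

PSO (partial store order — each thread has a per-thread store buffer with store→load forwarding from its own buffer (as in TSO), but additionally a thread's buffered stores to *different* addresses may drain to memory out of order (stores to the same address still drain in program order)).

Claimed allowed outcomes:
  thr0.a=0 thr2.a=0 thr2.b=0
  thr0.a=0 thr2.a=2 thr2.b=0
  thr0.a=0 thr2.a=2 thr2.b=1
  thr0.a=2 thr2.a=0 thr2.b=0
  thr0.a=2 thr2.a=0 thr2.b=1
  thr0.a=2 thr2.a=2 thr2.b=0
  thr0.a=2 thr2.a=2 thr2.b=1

outcome vector order: (thr0.a,thr2.a,thr2.b)
[PSO] allowed = {0/0/0 0/0/1 0/2/0 0/2/1 2/0/0 2/0/1 2/2/0 2/2/1}
PSO∖claimed = {0/0/1}

missing: thr0.a=0 thr2.a=0 thr2.b=1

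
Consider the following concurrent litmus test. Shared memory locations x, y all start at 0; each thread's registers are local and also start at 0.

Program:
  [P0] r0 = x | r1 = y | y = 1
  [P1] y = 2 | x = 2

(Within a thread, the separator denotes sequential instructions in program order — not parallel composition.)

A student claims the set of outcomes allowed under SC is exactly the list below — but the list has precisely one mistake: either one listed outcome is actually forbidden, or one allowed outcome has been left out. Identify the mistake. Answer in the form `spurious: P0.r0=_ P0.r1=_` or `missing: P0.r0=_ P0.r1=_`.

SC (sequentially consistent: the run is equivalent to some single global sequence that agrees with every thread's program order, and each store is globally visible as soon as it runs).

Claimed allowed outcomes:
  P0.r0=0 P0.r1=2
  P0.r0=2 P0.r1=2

missing: P0.r0=0 P0.r1=0

outcome vector order: (P0.r0,P0.r1)
[SC] allowed = {00; 02; 22}
SC∖claimed = {00}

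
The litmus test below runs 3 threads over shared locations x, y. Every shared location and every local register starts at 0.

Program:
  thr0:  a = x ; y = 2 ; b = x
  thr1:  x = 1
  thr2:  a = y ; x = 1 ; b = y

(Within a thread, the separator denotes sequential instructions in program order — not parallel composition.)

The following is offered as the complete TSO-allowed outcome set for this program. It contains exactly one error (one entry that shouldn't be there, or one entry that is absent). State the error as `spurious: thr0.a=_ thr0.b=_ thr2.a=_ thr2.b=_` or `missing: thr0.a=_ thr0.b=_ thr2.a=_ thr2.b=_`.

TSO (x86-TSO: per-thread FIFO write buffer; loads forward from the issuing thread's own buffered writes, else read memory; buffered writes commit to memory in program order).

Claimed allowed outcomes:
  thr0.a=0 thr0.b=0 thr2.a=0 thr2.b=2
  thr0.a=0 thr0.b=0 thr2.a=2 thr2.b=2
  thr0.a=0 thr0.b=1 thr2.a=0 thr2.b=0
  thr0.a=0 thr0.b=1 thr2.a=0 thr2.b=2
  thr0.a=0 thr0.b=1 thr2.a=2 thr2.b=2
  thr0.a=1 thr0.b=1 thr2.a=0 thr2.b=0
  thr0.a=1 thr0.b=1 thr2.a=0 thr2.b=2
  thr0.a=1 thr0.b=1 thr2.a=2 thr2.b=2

outcome vector order: (thr0.a,thr0.b,thr2.a,thr2.b)
under TSO → 0000 0002 0022 0100 0102 0122 1100 1102 1122
TSO∖claimed = {0000}

missing: thr0.a=0 thr0.b=0 thr2.a=0 thr2.b=0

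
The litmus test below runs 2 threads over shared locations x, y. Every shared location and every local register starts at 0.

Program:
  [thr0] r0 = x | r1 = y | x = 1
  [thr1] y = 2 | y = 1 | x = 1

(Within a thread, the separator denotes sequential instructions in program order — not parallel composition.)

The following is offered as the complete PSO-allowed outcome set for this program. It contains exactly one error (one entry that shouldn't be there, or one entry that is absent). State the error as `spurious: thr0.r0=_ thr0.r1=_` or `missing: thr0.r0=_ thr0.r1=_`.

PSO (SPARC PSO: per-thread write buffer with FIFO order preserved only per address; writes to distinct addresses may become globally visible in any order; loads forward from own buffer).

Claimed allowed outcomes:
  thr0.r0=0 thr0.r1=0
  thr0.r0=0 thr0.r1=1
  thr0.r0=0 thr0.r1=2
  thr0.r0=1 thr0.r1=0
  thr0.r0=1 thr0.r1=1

missing: thr0.r0=1 thr0.r1=2

outcome vector order: (thr0.r0,thr0.r1)
PSO: 6 outcomes — {<0 0> <0 1> <0 2> <1 0> <1 1> <1 2>}
PSO∖claimed = {<1 2>}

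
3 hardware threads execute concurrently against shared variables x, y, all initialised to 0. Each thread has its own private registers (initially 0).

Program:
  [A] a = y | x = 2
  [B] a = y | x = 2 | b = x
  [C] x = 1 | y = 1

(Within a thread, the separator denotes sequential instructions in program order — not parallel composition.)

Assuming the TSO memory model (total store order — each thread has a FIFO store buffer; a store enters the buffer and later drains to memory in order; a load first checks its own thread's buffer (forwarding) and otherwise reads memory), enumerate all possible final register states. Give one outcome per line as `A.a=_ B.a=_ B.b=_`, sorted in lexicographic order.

outcome vector order: (A.a,B.a,B.b)
|TSO outcomes| = 6

A.a=0 B.a=0 B.b=1
A.a=0 B.a=0 B.b=2
A.a=0 B.a=1 B.b=2
A.a=1 B.a=0 B.b=1
A.a=1 B.a=0 B.b=2
A.a=1 B.a=1 B.b=2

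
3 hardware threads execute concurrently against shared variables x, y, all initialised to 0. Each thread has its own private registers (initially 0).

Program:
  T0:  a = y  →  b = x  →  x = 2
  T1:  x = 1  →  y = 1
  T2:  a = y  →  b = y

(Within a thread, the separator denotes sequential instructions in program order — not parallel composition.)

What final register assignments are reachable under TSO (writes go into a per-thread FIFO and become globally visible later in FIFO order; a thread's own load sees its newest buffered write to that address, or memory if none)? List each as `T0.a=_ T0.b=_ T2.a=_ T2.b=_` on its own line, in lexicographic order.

T0.a=0 T0.b=0 T2.a=0 T2.b=0
T0.a=0 T0.b=0 T2.a=0 T2.b=1
T0.a=0 T0.b=0 T2.a=1 T2.b=1
T0.a=0 T0.b=1 T2.a=0 T2.b=0
T0.a=0 T0.b=1 T2.a=0 T2.b=1
T0.a=0 T0.b=1 T2.a=1 T2.b=1
T0.a=1 T0.b=1 T2.a=0 T2.b=0
T0.a=1 T0.b=1 T2.a=0 T2.b=1
T0.a=1 T0.b=1 T2.a=1 T2.b=1

outcome vector order: (T0.a,T0.b,T2.a,T2.b)
|TSO outcomes| = 9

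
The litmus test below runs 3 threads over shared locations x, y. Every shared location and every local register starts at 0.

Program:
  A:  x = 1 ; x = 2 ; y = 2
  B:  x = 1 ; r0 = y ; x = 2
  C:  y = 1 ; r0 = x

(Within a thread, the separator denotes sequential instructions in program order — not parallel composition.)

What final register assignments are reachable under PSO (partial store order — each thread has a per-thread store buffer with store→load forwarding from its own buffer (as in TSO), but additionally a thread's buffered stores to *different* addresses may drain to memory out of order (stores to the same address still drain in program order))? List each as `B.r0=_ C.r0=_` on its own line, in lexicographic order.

B.r0=0 C.r0=0
B.r0=0 C.r0=1
B.r0=0 C.r0=2
B.r0=1 C.r0=0
B.r0=1 C.r0=1
B.r0=1 C.r0=2
B.r0=2 C.r0=0
B.r0=2 C.r0=1
B.r0=2 C.r0=2

outcome vector order: (B.r0,C.r0)
|PSO outcomes| = 9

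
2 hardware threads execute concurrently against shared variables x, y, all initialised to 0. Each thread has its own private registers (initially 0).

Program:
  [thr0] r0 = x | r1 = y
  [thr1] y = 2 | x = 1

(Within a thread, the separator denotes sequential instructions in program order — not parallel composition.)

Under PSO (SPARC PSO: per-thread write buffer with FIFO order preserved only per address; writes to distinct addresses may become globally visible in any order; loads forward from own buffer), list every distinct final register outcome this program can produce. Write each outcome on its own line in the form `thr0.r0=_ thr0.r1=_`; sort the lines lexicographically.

outcome vector order: (thr0.r0,thr0.r1)
|PSO outcomes| = 4

thr0.r0=0 thr0.r1=0
thr0.r0=0 thr0.r1=2
thr0.r0=1 thr0.r1=0
thr0.r0=1 thr0.r1=2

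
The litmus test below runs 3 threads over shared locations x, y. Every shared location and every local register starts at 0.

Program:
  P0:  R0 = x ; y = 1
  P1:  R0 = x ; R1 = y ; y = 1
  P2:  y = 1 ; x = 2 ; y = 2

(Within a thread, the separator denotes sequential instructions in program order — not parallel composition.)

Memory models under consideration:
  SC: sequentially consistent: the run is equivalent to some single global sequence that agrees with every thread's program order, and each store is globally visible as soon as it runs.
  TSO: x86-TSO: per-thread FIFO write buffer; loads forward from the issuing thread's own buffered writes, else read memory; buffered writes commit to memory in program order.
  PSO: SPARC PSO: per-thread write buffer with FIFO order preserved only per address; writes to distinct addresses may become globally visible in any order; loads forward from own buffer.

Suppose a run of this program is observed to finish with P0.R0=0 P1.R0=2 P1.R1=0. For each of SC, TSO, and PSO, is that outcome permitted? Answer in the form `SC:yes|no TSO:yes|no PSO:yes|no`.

outcome vector order: (P0.R0,P1.R0,P1.R1)
under SC → 0/0/0; 0/0/1; 0/0/2; 0/2/1; 0/2/2; 2/0/0; 2/0/1; 2/0/2; 2/2/1; 2/2/2
under TSO → 0/0/0; 0/0/1; 0/0/2; 0/2/1; 0/2/2; 2/0/0; 2/0/1; 2/0/2; 2/2/1; 2/2/2
under PSO → 0/0/0; 0/0/1; 0/0/2; 0/2/0; 0/2/1; 0/2/2; 2/0/0; 2/0/1; 2/0/2; 2/2/0; 2/2/1; 2/2/2
target 0/2/0 ∈ {PSO}

SC:no TSO:no PSO:yes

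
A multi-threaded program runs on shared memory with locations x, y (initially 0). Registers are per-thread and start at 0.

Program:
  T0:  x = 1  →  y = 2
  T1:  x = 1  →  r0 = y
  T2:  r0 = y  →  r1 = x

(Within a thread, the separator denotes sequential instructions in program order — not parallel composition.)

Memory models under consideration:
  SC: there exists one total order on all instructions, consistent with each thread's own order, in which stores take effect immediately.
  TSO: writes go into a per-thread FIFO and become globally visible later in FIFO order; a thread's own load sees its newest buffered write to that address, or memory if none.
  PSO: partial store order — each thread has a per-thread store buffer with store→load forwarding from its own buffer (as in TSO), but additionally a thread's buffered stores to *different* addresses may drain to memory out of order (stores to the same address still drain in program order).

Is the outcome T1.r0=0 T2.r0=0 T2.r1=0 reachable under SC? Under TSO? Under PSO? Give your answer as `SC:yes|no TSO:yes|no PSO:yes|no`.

outcome vector order: (T1.r0,T2.r0,T2.r1)
[SC] allowed = {<0 0 0>, <0 0 1>, <0 2 1>, <2 0 0>, <2 0 1>, <2 2 1>}
[TSO] allowed = {<0 0 0>, <0 0 1>, <0 2 1>, <2 0 0>, <2 0 1>, <2 2 1>}
[PSO] allowed = {<0 0 0>, <0 0 1>, <0 2 0>, <0 2 1>, <2 0 0>, <2 0 1>, <2 2 0>, <2 2 1>}
target <0 0 0> ∈ {SC,TSO,PSO}

SC:yes TSO:yes PSO:yes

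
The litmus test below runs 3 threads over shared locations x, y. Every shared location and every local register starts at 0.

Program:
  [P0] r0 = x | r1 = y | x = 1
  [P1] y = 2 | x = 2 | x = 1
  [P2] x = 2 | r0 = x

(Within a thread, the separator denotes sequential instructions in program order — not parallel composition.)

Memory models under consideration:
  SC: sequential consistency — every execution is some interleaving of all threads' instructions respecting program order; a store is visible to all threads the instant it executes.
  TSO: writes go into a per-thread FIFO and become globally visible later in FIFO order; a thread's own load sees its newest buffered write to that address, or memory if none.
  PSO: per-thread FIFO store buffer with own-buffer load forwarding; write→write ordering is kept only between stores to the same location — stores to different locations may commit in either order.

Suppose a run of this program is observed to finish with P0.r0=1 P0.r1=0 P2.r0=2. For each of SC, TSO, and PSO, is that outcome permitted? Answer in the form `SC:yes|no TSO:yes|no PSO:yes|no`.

SC:no TSO:no PSO:yes

outcome vector order: (P0.r0,P0.r1,P2.r0)
under SC → 0/0/1 0/0/2 0/2/1 0/2/2 1/2/1 1/2/2 2/0/1 2/0/2 2/2/1 2/2/2
under TSO → 0/0/1 0/0/2 0/2/1 0/2/2 1/2/1 1/2/2 2/0/1 2/0/2 2/2/1 2/2/2
under PSO → 0/0/1 0/0/2 0/2/1 0/2/2 1/0/1 1/0/2 1/2/1 1/2/2 2/0/1 2/0/2 2/2/1 2/2/2
target 1/0/2 ∈ {PSO}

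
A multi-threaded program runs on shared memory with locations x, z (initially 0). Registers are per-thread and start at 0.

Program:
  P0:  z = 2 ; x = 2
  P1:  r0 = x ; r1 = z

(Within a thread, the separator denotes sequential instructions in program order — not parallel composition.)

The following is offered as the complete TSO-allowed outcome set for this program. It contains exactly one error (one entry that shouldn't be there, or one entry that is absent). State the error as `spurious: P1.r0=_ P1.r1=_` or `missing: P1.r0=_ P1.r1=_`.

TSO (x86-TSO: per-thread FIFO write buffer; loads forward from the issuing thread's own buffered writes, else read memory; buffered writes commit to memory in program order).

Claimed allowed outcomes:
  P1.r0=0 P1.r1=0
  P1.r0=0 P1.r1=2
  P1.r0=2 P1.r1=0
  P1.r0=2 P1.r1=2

spurious: P1.r0=2 P1.r1=0

outcome vector order: (P1.r0,P1.r1)
TSO: 3 outcomes — {0/0; 0/2; 2/2}
claimed∖TSO = {2/0}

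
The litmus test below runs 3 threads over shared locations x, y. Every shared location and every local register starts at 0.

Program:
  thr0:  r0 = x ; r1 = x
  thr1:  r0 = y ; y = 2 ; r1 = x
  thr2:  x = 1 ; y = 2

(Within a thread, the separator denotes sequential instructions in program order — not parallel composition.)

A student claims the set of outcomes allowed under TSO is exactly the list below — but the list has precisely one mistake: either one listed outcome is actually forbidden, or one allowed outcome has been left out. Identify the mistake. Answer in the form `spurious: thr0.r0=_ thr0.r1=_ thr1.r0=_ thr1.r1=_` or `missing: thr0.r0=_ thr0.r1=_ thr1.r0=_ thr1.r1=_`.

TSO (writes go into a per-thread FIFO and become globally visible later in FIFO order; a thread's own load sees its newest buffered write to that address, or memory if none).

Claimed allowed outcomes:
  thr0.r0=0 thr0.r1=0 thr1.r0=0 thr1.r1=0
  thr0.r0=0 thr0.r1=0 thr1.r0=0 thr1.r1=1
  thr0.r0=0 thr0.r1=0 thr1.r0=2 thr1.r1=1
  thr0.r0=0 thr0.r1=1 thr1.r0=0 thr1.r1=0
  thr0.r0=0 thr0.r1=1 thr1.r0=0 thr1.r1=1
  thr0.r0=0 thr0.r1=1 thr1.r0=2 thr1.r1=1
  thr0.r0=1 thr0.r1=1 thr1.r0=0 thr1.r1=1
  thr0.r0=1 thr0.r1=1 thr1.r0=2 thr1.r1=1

missing: thr0.r0=1 thr0.r1=1 thr1.r0=0 thr1.r1=0

outcome vector order: (thr0.r0,thr0.r1,thr1.r0,thr1.r1)
TSO (9): 0000; 0001; 0021; 0100; 0101; 0121; 1100; 1101; 1121
TSO∖claimed = {1100}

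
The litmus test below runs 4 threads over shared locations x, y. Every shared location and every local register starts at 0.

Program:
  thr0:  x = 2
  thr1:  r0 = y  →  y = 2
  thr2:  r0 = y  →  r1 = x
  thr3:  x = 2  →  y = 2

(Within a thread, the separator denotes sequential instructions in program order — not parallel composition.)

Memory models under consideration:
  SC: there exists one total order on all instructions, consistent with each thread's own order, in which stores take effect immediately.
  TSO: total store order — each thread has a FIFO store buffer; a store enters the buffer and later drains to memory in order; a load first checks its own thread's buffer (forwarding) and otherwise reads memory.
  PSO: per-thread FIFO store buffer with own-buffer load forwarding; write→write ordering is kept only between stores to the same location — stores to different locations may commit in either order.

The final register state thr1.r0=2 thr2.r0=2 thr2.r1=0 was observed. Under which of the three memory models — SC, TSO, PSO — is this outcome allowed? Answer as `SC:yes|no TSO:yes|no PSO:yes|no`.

outcome vector order: (thr1.r0,thr2.r0,thr2.r1)
under SC → <0 0 0>, <0 0 2>, <0 2 0>, <0 2 2>, <2 0 0>, <2 0 2>, <2 2 2>
under TSO → <0 0 0>, <0 0 2>, <0 2 0>, <0 2 2>, <2 0 0>, <2 0 2>, <2 2 2>
under PSO → <0 0 0>, <0 0 2>, <0 2 0>, <0 2 2>, <2 0 0>, <2 0 2>, <2 2 0>, <2 2 2>
target <2 2 0> ∈ {PSO}

SC:no TSO:no PSO:yes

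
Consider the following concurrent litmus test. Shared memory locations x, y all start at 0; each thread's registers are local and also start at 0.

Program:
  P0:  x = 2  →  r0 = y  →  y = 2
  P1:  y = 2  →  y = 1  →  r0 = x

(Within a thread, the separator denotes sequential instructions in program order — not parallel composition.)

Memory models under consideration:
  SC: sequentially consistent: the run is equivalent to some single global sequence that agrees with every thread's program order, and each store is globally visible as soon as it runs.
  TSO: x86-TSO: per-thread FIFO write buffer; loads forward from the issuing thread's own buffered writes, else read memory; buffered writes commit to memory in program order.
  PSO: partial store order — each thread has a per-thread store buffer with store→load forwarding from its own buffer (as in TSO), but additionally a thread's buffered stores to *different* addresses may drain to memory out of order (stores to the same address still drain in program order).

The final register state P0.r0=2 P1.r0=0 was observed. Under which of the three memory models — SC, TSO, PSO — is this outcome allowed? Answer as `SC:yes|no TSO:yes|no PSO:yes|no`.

SC:no TSO:yes PSO:yes

outcome vector order: (P0.r0,P1.r0)
SC: 4 outcomes — {(0,2) (1,0) (1,2) (2,2)}
TSO: 6 outcomes — {(0,0) (0,2) (1,0) (1,2) (2,0) (2,2)}
PSO: 6 outcomes — {(0,0) (0,2) (1,0) (1,2) (2,0) (2,2)}
target (2,0) ∈ {TSO,PSO}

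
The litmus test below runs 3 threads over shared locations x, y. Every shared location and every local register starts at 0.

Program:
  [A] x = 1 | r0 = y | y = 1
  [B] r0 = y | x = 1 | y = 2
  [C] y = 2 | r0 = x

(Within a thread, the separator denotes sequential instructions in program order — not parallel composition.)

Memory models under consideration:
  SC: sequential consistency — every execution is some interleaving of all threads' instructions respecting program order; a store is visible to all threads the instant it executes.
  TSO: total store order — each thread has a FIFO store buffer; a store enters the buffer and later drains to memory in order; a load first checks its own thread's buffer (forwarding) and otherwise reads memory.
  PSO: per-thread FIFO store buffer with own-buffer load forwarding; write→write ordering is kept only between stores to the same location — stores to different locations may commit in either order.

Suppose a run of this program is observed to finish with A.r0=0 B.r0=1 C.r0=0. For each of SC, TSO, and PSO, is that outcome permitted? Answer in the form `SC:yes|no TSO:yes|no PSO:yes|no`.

outcome vector order: (A.r0,B.r0,C.r0)
[SC] allowed = {(0,0,1), (0,1,1), (0,2,1), (2,0,0), (2,0,1), (2,1,0), (2,1,1), (2,2,0), (2,2,1)}
[TSO] allowed = {(0,0,0), (0,0,1), (0,1,0), (0,1,1), (0,2,0), (0,2,1), (2,0,0), (2,0,1), (2,1,0), (2,1,1), (2,2,0), (2,2,1)}
[PSO] allowed = {(0,0,0), (0,0,1), (0,1,0), (0,1,1), (0,2,0), (0,2,1), (2,0,0), (2,0,1), (2,1,0), (2,1,1), (2,2,0), (2,2,1)}
target (0,1,0) ∈ {TSO,PSO}

SC:no TSO:yes PSO:yes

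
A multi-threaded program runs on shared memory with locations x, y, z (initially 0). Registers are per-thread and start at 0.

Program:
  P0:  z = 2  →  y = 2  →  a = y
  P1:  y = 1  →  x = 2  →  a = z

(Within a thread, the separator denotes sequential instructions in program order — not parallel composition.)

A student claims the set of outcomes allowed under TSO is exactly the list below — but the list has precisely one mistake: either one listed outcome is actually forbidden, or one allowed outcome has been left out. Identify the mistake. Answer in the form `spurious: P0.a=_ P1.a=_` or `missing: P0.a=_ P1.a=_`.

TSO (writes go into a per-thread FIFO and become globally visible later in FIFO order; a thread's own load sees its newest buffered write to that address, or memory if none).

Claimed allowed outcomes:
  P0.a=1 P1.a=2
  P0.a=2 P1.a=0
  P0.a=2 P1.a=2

outcome vector order: (P0.a,P1.a)
TSO: 4 outcomes — {(1,0), (1,2), (2,0), (2,2)}
TSO∖claimed = {(1,0)}

missing: P0.a=1 P1.a=0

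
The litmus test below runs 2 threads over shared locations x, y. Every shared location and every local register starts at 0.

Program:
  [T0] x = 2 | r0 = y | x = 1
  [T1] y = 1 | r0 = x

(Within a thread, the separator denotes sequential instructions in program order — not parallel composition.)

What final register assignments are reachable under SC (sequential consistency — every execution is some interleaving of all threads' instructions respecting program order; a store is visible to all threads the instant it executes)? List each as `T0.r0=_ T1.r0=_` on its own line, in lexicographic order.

T0.r0=0 T1.r0=1
T0.r0=0 T1.r0=2
T0.r0=1 T1.r0=0
T0.r0=1 T1.r0=1
T0.r0=1 T1.r0=2

outcome vector order: (T0.r0,T1.r0)
|SC outcomes| = 5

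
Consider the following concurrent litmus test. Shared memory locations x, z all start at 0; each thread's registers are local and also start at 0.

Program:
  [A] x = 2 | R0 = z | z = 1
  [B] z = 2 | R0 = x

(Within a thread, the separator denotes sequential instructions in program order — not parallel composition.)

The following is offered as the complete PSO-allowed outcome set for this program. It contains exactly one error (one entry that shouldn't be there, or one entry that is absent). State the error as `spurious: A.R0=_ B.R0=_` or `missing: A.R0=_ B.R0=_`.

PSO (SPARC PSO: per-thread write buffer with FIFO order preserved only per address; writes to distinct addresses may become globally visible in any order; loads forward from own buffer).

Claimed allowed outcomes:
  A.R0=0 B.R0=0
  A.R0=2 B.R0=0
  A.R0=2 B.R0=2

missing: A.R0=0 B.R0=2

outcome vector order: (A.R0,B.R0)
under PSO → <0 0> <0 2> <2 0> <2 2>
PSO∖claimed = {<0 2>}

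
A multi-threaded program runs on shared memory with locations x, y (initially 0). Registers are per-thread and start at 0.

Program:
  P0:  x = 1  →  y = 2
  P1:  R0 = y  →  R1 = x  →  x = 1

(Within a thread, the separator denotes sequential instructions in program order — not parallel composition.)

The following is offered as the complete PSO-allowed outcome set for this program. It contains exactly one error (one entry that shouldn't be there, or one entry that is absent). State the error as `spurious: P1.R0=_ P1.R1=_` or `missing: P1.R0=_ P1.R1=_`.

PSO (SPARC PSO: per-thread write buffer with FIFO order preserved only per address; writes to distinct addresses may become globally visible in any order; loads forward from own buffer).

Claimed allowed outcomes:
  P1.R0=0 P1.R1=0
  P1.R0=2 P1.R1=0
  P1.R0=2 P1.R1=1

outcome vector order: (P1.R0,P1.R1)
[PSO] allowed = {(0,0) (0,1) (2,0) (2,1)}
PSO∖claimed = {(0,1)}

missing: P1.R0=0 P1.R1=1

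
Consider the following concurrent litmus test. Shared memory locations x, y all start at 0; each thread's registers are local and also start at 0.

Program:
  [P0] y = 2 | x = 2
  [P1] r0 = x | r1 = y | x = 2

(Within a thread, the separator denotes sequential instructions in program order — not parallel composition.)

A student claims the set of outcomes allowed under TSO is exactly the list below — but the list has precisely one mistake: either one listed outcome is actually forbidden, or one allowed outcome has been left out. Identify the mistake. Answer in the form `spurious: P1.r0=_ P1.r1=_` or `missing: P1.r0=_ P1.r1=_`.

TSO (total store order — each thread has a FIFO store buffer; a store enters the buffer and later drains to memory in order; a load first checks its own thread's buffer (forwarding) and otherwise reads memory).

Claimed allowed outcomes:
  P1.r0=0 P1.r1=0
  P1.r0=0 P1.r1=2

outcome vector order: (P1.r0,P1.r1)
TSO (3): <0 0>, <0 2>, <2 2>
TSO∖claimed = {<2 2>}

missing: P1.r0=2 P1.r1=2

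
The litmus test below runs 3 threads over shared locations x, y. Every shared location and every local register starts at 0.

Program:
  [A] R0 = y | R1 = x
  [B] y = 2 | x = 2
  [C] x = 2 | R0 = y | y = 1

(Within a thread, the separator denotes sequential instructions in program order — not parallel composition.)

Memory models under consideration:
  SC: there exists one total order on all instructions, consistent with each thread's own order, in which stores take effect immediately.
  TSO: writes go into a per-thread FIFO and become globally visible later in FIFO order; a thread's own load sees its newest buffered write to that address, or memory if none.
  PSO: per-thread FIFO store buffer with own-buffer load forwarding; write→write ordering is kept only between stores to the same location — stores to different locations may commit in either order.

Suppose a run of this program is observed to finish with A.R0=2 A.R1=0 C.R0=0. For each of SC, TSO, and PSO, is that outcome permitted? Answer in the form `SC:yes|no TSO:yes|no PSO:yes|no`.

outcome vector order: (A.R0,A.R1,C.R0)
SC: 9 outcomes — {(0,0,0); (0,0,2); (0,2,0); (0,2,2); (1,2,0); (1,2,2); (2,0,2); (2,2,0); (2,2,2)}
TSO: 10 outcomes — {(0,0,0); (0,0,2); (0,2,0); (0,2,2); (1,2,0); (1,2,2); (2,0,0); (2,0,2); (2,2,0); (2,2,2)}
PSO: 12 outcomes — {(0,0,0); (0,0,2); (0,2,0); (0,2,2); (1,0,0); (1,0,2); (1,2,0); (1,2,2); (2,0,0); (2,0,2); (2,2,0); (2,2,2)}
target (2,0,0) ∈ {TSO,PSO}

SC:no TSO:yes PSO:yes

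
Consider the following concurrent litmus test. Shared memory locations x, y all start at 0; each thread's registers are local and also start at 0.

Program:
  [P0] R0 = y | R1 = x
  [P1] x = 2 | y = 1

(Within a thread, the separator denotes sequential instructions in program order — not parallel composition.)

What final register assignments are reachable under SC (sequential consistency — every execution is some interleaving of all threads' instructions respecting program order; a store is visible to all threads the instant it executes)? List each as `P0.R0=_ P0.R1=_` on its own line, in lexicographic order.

outcome vector order: (P0.R0,P0.R1)
|SC outcomes| = 3

P0.R0=0 P0.R1=0
P0.R0=0 P0.R1=2
P0.R0=1 P0.R1=2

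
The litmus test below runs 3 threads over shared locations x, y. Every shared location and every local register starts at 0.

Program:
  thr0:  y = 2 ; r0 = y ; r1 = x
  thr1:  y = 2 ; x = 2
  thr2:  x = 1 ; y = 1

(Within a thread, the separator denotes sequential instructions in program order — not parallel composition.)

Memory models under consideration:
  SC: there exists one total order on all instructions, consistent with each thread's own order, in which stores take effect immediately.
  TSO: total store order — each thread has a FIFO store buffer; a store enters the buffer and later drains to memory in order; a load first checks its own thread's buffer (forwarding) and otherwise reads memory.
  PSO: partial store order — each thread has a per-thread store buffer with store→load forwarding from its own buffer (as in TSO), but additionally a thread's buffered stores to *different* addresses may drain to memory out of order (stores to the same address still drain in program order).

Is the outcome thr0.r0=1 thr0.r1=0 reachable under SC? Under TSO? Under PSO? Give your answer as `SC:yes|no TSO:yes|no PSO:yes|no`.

SC:no TSO:no PSO:yes

outcome vector order: (thr0.r0,thr0.r1)
SC: 5 outcomes — {11; 12; 20; 21; 22}
TSO: 5 outcomes — {11; 12; 20; 21; 22}
PSO: 6 outcomes — {10; 11; 12; 20; 21; 22}
target 10 ∈ {PSO}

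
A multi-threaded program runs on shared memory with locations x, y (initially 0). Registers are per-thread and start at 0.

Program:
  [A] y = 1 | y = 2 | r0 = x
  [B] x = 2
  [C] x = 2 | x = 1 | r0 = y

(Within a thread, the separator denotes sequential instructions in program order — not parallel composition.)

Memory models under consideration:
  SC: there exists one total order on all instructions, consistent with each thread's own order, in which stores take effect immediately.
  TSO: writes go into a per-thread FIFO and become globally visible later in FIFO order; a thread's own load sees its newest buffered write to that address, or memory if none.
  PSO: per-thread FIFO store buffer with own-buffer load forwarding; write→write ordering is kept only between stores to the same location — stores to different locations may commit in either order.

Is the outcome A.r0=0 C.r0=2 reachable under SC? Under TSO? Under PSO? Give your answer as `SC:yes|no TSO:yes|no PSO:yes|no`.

outcome vector order: (A.r0,C.r0)
under SC → (0,2) (1,0) (1,1) (1,2) (2,0) (2,1) (2,2)
under TSO → (0,0) (0,1) (0,2) (1,0) (1,1) (1,2) (2,0) (2,1) (2,2)
under PSO → (0,0) (0,1) (0,2) (1,0) (1,1) (1,2) (2,0) (2,1) (2,2)
target (0,2) ∈ {SC,TSO,PSO}

SC:yes TSO:yes PSO:yes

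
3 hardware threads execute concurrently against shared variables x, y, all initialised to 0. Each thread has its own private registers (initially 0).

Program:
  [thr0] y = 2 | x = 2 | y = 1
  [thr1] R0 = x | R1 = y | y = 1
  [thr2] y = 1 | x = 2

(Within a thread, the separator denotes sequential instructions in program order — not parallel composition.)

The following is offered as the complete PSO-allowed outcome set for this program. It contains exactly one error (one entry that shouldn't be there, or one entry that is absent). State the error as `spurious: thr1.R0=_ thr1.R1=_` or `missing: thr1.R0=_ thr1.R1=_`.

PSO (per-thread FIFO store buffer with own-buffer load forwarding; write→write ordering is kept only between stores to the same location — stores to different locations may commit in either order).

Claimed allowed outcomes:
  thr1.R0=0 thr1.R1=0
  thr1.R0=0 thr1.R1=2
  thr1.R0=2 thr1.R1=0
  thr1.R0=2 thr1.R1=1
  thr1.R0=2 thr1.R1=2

outcome vector order: (thr1.R0,thr1.R1)
[PSO] allowed = {<0 0>, <0 1>, <0 2>, <2 0>, <2 1>, <2 2>}
PSO∖claimed = {<0 1>}

missing: thr1.R0=0 thr1.R1=1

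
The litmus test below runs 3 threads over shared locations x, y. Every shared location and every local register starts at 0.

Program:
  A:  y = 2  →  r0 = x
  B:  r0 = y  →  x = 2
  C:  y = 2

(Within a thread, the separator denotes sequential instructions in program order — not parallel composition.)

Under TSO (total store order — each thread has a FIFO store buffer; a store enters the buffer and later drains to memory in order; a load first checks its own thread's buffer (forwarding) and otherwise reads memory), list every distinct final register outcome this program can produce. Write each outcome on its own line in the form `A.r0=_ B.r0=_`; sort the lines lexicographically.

A.r0=0 B.r0=0
A.r0=0 B.r0=2
A.r0=2 B.r0=0
A.r0=2 B.r0=2

outcome vector order: (A.r0,B.r0)
|TSO outcomes| = 4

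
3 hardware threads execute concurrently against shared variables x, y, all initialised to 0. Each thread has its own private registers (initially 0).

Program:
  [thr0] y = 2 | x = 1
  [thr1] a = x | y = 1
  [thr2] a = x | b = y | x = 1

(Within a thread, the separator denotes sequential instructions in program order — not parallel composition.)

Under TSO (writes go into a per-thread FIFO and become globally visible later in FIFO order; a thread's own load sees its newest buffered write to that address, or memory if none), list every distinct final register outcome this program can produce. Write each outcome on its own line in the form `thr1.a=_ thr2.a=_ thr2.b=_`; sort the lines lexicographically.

outcome vector order: (thr1.a,thr2.a,thr2.b)
|TSO outcomes| = 10

thr1.a=0 thr2.a=0 thr2.b=0
thr1.a=0 thr2.a=0 thr2.b=1
thr1.a=0 thr2.a=0 thr2.b=2
thr1.a=0 thr2.a=1 thr2.b=1
thr1.a=0 thr2.a=1 thr2.b=2
thr1.a=1 thr2.a=0 thr2.b=0
thr1.a=1 thr2.a=0 thr2.b=1
thr1.a=1 thr2.a=0 thr2.b=2
thr1.a=1 thr2.a=1 thr2.b=1
thr1.a=1 thr2.a=1 thr2.b=2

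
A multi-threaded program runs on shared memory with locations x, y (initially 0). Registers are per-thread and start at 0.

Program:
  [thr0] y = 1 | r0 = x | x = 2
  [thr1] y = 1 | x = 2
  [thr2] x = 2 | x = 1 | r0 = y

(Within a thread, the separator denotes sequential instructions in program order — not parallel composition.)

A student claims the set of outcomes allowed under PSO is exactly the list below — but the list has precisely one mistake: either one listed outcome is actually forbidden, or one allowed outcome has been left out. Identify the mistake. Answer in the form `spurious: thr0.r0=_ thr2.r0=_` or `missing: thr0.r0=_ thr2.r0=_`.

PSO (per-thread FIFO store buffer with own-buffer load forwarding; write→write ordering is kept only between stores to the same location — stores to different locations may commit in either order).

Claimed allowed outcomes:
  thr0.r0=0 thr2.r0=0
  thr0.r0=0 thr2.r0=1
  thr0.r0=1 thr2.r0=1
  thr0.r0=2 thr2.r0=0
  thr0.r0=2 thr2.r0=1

missing: thr0.r0=1 thr2.r0=0

outcome vector order: (thr0.r0,thr2.r0)
under PSO → (0,0), (0,1), (1,0), (1,1), (2,0), (2,1)
PSO∖claimed = {(1,0)}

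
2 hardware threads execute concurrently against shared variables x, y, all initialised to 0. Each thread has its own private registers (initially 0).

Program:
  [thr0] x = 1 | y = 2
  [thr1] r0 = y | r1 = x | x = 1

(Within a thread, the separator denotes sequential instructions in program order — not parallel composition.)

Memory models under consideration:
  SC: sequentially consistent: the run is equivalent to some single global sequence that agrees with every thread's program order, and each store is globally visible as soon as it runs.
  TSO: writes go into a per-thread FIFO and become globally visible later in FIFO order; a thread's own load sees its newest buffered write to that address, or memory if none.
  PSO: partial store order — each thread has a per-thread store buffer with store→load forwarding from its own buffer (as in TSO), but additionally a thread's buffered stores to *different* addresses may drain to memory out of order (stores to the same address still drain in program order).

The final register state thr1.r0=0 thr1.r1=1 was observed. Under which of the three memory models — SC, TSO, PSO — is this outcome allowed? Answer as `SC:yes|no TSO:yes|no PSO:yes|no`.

outcome vector order: (thr1.r0,thr1.r1)
under SC → 00, 01, 21
under TSO → 00, 01, 21
under PSO → 00, 01, 20, 21
target 01 ∈ {SC,TSO,PSO}

SC:yes TSO:yes PSO:yes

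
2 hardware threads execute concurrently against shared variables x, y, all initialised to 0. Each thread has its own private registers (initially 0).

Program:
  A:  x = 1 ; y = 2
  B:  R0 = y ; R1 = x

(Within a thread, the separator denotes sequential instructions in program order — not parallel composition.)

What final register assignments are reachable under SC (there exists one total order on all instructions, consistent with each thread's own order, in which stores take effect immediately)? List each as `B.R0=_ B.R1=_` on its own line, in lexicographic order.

B.R0=0 B.R1=0
B.R0=0 B.R1=1
B.R0=2 B.R1=1

outcome vector order: (B.R0,B.R1)
|SC outcomes| = 3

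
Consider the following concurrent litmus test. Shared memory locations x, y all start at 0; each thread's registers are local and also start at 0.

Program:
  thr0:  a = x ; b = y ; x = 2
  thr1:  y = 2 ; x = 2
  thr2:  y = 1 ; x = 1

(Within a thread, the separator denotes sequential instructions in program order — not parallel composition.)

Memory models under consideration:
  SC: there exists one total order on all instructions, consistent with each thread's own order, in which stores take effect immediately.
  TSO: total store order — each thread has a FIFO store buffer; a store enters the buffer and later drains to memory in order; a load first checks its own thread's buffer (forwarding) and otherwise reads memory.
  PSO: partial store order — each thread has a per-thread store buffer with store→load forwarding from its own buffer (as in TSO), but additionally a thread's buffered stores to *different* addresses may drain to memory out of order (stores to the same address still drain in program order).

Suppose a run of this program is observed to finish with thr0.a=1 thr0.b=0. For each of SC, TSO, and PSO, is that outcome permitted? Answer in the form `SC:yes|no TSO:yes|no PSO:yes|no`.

outcome vector order: (thr0.a,thr0.b)
[SC] allowed = {0/0, 0/1, 0/2, 1/1, 1/2, 2/1, 2/2}
[TSO] allowed = {0/0, 0/1, 0/2, 1/1, 1/2, 2/1, 2/2}
[PSO] allowed = {0/0, 0/1, 0/2, 1/0, 1/1, 1/2, 2/0, 2/1, 2/2}
target 1/0 ∈ {PSO}

SC:no TSO:no PSO:yes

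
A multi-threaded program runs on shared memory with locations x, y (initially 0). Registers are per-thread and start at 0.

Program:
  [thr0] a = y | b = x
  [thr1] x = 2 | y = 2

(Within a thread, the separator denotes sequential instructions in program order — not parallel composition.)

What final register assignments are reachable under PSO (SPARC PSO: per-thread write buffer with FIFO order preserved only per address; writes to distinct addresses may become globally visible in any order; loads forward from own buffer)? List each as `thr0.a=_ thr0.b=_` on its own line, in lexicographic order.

thr0.a=0 thr0.b=0
thr0.a=0 thr0.b=2
thr0.a=2 thr0.b=0
thr0.a=2 thr0.b=2

outcome vector order: (thr0.a,thr0.b)
|PSO outcomes| = 4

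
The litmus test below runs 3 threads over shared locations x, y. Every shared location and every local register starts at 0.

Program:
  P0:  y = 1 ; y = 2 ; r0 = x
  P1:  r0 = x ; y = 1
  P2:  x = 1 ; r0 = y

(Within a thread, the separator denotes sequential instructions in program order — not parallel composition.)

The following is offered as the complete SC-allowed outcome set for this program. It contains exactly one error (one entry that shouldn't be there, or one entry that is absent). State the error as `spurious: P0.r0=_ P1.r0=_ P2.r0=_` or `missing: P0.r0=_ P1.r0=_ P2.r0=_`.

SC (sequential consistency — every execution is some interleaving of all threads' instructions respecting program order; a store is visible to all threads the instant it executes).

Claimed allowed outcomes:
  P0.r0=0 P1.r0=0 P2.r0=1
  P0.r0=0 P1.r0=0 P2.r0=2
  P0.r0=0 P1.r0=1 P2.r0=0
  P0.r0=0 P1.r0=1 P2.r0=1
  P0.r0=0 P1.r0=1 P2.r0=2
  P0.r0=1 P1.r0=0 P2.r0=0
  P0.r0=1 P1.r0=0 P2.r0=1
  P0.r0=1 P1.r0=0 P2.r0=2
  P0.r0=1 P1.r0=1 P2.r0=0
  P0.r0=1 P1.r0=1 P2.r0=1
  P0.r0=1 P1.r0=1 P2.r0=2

spurious: P0.r0=0 P1.r0=1 P2.r0=0

outcome vector order: (P0.r0,P1.r0,P2.r0)
SC: 10 outcomes — {<0 0 1>, <0 0 2>, <0 1 1>, <0 1 2>, <1 0 0>, <1 0 1>, <1 0 2>, <1 1 0>, <1 1 1>, <1 1 2>}
claimed∖SC = {<0 1 0>}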